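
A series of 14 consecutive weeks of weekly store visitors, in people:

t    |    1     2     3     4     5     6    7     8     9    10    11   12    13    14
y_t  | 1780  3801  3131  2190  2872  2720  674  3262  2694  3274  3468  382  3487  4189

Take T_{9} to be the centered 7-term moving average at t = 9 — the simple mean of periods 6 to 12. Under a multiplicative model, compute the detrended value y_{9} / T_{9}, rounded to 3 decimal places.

1.145

Trend T_9 = (2720 + 674 + 3262 + 2694 + 3274 + 3468 + 382) / 7 = 16474/7 = 2353.42857
Ratio to trend: 2694 / 2353.42857 = 1.145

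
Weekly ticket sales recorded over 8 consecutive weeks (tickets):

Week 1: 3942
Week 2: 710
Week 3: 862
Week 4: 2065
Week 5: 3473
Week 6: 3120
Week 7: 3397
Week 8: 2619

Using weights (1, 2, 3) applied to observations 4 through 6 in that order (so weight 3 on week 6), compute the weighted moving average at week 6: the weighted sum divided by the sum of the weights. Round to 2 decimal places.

Weighted sum: 1·2065 + 2·3473 + 3·3120 = 2065 + 6946 + 9360 = 18371
Weight total: 1 + 2 + 3 = 6
WMA = 18371 / 6 = 3061.83

3061.83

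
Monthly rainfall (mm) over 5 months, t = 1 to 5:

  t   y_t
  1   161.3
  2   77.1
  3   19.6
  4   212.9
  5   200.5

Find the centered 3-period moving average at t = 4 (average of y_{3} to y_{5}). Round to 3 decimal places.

Sum of periods 3–5: 19.6 + 212.9 + 200.5 = 433.0
Divide by 3: 433.0 / 3 = 144.333

144.333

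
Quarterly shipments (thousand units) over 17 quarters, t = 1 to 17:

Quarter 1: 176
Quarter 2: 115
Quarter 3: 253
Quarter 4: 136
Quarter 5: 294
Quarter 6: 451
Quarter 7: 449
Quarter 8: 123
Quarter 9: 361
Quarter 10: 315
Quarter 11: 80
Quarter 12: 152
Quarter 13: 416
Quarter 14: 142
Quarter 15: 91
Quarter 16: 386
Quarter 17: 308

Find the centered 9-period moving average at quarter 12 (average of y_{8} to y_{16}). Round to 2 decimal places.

Sum of periods 8–16: 123 + 361 + 315 + 80 + 152 + 416 + 142 + 91 + 386 = 2066
Divide by 9: 2066 / 9 = 229.56

229.56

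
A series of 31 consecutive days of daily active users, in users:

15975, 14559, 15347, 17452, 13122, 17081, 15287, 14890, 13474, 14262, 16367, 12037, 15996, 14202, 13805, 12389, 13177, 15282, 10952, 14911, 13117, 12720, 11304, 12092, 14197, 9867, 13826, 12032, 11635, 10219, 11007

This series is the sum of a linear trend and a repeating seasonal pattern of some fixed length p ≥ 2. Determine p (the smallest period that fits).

7

First differences y_{t+1} − y_t: -1416, 788, 2105, -4330, 3959, -1794, -397, -1416, 788, 2105, -4330, 3959, -1794, -397, -1416, 788, …
The difference pattern repeats every 7 terms and not for any smaller step, so p = 7.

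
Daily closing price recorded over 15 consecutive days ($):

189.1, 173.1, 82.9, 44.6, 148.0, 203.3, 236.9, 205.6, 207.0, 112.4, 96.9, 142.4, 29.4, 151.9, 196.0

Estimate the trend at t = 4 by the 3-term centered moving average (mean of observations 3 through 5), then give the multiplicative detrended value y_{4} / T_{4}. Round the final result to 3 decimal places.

0.486

Trend T_4 = (82.9 + 44.6 + 148.0) / 3 = 275.5/3 = 91.83333
Ratio to trend: 44.6 / 91.83333 = 0.486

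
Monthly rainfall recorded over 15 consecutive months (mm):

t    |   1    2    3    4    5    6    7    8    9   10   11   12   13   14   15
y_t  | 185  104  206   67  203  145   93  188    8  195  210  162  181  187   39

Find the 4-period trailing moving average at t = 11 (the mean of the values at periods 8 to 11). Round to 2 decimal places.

150.25

Sum of periods 8–11: 188 + 8 + 195 + 210 = 601
Divide by 4: 601 / 4 = 150.25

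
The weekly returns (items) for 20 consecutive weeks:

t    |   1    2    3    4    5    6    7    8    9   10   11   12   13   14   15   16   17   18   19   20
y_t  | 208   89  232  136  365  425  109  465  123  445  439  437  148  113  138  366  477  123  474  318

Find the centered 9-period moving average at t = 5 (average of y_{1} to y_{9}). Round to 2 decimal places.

Sum of periods 1–9: 208 + 89 + 232 + 136 + 365 + 425 + 109 + 465 + 123 = 2152
Divide by 9: 2152 / 9 = 239.11

239.11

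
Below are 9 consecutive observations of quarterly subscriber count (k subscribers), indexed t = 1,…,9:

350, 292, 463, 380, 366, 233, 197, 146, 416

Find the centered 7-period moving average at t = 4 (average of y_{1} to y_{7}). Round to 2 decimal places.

Sum of periods 1–7: 350 + 292 + 463 + 380 + 366 + 233 + 197 = 2281
Divide by 7: 2281 / 7 = 325.86

325.86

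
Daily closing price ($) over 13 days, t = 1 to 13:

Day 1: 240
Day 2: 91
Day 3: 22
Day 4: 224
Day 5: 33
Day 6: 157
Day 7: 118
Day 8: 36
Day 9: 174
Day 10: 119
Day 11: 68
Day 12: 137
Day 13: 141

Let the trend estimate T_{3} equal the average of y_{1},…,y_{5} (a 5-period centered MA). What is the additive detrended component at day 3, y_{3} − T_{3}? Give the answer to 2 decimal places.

Trend T_3 = (240 + 91 + 22 + 224 + 33) / 5 = 610/5 = 122.0000
Detrended value: 22 − 122.0000 = -100.00

-100.00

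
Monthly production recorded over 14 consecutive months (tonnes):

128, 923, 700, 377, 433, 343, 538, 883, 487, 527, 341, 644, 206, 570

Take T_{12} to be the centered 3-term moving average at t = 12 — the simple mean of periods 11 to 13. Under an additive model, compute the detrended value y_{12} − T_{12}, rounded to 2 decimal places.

Trend T_12 = (341 + 644 + 206) / 3 = 1191/3 = 397.0000
Detrended value: 644 − 397.0000 = 247.00

247.00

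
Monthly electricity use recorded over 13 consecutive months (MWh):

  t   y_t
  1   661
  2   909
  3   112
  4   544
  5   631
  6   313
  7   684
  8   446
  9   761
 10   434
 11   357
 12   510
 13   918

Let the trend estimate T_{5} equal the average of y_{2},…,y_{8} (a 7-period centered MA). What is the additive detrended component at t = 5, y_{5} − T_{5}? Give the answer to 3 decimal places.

111.143

Trend T_5 = (909 + 112 + 544 + 631 + 313 + 684 + 446) / 7 = 3639/7 = 519.85714
Detrended value: 631 − 519.85714 = 111.143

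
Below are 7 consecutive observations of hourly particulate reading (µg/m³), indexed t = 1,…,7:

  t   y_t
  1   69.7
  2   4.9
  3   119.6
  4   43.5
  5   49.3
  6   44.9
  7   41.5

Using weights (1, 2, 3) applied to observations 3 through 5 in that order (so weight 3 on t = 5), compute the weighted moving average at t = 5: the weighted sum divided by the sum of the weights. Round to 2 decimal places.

Weighted sum: 1·119.6 + 2·43.5 + 3·49.3 = 119.6 + 87.0 + 147.9 = 354.5
Weight total: 1 + 2 + 3 = 6
WMA = 354.5 / 6 = 59.08

59.08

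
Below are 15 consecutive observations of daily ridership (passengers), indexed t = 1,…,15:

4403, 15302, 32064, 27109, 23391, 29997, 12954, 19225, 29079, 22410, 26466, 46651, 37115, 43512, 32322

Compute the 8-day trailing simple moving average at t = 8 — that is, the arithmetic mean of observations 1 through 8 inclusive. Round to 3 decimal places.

Sum of periods 1–8: 4403 + 15302 + 32064 + 27109 + 23391 + 29997 + 12954 + 19225 = 164445
Divide by 8: 164445 / 8 = 20555.625

20555.625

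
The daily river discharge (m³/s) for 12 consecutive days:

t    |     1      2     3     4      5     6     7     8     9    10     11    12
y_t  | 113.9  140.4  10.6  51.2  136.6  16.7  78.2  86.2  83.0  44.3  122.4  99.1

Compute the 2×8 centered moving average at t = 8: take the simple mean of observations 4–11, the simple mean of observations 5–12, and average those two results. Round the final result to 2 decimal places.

Sum over 4–11: 51.2 + 136.6 + 16.7 + 78.2 + 86.2 + 83.0 + 44.3 + 122.4 = 618.6
Sum over 5–12: 136.6 + 16.7 + 78.2 + 86.2 + 83.0 + 44.3 + 122.4 + 99.1 = 666.5
CMA at t=8 = (618.6 + 666.5) / (2·8) = 1285.1 / 16 = 80.32

80.32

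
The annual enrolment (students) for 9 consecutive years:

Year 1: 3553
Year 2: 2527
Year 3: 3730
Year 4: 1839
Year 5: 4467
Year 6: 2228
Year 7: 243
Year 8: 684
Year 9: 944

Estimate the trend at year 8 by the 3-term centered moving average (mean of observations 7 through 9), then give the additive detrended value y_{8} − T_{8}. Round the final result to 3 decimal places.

Trend T_8 = (243 + 684 + 944) / 3 = 1871/3 = 623.66667
Detrended value: 684 − 623.66667 = 60.333

60.333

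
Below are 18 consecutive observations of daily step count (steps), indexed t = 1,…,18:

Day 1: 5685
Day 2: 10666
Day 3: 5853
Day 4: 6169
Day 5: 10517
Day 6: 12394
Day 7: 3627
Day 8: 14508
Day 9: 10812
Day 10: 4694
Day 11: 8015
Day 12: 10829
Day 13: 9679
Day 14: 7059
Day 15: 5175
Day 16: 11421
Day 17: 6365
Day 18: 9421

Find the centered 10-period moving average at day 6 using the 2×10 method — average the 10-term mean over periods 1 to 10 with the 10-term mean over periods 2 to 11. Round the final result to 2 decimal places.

Sum over 1–10: 5685 + 10666 + 5853 + 6169 + 10517 + 12394 + 3627 + 14508 + 10812 + 4694 = 84925
Sum over 2–11: 10666 + 5853 + 6169 + 10517 + 12394 + 3627 + 14508 + 10812 + 4694 + 8015 = 87255
CMA at t=6 = (84925 + 87255) / (2·10) = 172180 / 20 = 8609.00

8609.00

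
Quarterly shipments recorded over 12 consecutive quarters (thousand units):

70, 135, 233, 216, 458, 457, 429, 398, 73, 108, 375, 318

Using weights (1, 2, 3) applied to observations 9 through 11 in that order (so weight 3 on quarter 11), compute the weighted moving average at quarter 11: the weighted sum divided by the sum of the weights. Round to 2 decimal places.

235.67

Weighted sum: 1·73 + 2·108 + 3·375 = 73 + 216 + 1125 = 1414
Weight total: 1 + 2 + 3 = 6
WMA = 1414 / 6 = 235.67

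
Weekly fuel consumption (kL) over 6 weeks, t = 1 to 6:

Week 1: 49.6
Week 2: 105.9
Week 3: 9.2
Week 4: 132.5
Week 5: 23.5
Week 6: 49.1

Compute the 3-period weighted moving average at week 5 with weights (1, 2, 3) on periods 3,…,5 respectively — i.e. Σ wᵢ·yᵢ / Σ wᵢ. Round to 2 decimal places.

Weighted sum: 1·9.2 + 2·132.5 + 3·23.5 = 9.2 + 265.0 + 70.5 = 344.7
Weight total: 1 + 2 + 3 = 6
WMA = 344.7 / 6 = 57.45

57.45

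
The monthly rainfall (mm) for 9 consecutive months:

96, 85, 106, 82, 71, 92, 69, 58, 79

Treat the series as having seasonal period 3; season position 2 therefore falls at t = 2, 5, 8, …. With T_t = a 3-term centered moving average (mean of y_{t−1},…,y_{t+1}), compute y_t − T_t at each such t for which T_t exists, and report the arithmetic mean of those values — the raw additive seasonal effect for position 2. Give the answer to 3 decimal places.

Season position 2 occurs at t = 2, 5, 8 (where T_t is defined).
t=2: T_2 = 95.66667; y_2 − T_2 = 85 − 95.66667 = -10.66667
t=5: T_5 = 81.66667; y_5 − T_5 = 71 − 81.66667 = -10.66667
t=8: T_8 = 68.66667; y_8 − T_8 = 58 − 68.66667 = -10.66667
Mean deviation: (-10.66667 + -10.66667 + -10.66667) / 3 = -10.667

-10.667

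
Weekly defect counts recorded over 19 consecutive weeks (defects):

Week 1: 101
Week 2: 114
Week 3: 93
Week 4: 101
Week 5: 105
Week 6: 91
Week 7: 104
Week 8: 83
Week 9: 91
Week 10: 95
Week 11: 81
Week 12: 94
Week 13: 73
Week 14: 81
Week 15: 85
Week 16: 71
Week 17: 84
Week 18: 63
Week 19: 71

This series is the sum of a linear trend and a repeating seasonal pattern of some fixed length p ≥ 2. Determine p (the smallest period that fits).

First differences y_{t+1} − y_t: 13, -21, 8, 4, -14, 13, -21, 8, 4, -14, 13, -21, …
The difference pattern repeats every 5 terms and not for any smaller step, so p = 5.

5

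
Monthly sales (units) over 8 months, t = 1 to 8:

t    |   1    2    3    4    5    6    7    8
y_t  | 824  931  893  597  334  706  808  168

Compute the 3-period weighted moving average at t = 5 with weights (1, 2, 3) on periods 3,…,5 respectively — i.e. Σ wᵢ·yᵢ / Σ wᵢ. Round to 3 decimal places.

514.833

Weighted sum: 1·893 + 2·597 + 3·334 = 893 + 1194 + 1002 = 3089
Weight total: 1 + 2 + 3 = 6
WMA = 3089 / 6 = 514.833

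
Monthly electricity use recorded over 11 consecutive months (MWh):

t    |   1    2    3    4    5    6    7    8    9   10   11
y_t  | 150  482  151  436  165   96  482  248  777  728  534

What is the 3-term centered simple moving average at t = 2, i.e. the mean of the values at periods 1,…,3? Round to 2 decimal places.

Sum of periods 1–3: 150 + 482 + 151 = 783
Divide by 3: 783 / 3 = 261.00

261.00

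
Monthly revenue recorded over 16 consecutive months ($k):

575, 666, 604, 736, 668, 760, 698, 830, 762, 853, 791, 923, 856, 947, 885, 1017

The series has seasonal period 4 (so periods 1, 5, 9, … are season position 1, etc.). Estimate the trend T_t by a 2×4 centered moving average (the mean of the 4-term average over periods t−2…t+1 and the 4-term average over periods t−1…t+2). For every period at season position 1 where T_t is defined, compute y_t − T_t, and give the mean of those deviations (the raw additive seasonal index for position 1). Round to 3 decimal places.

Season position 1 occurs at t = 5, 9, 13 (where T_t is defined).
t=5: T_5 = 703.75000; y_5 − T_5 = 668 − 703.75000 = -35.75000
t=9: T_9 = 797.37500; y_9 − T_9 = 762 − 797.37500 = -35.37500
t=13: T_13 = 891.00000; y_13 − T_13 = 856 − 891.00000 = -35.00000
Mean deviation: (-35.75000 + -35.37500 + -35.00000) / 3 = -35.375

-35.375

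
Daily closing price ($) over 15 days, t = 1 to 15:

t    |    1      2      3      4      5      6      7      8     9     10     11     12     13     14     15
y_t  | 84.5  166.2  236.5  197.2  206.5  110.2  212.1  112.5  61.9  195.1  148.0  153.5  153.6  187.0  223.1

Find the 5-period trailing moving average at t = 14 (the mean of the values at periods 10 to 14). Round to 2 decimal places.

Sum of periods 10–14: 195.1 + 148.0 + 153.5 + 153.6 + 187.0 = 837.2
Divide by 5: 837.2 / 5 = 167.44

167.44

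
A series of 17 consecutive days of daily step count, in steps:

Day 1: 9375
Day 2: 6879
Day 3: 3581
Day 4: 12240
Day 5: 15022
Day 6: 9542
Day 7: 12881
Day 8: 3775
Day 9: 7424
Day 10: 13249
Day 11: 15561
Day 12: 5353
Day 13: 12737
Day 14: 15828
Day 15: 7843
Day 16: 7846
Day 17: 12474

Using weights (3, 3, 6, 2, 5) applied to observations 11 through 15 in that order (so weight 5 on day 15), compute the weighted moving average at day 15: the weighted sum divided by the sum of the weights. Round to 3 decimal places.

11054.474

Weighted sum: 3·15561 + 3·5353 + 6·12737 + 2·15828 + 5·7843 = 46683 + 16059 + 76422 + 31656 + 39215 = 210035
Weight total: 3 + 3 + 6 + 2 + 5 = 19
WMA = 210035 / 19 = 11054.474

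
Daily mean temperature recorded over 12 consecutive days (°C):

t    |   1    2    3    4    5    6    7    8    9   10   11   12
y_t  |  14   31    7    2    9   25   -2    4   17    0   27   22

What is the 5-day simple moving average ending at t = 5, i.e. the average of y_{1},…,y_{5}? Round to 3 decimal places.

12.600

Sum of periods 1–5: 14 + 31 + 7 + 2 + 9 = 63
Divide by 5: 63 / 5 = 12.600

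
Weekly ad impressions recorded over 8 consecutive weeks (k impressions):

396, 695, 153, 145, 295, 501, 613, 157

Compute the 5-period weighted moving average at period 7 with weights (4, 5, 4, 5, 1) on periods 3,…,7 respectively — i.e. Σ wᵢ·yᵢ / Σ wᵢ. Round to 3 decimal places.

296.579

Weighted sum: 4·153 + 5·145 + 4·295 + 5·501 + 1·613 = 612 + 725 + 1180 + 2505 + 613 = 5635
Weight total: 4 + 5 + 4 + 5 + 1 = 19
WMA = 5635 / 19 = 296.579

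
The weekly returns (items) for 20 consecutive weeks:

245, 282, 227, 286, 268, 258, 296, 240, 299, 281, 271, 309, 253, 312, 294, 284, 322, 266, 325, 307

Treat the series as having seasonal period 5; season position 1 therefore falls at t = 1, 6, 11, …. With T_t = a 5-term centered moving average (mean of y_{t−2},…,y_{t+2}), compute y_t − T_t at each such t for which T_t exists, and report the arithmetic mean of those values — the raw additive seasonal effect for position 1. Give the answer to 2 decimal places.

-11.60

Season position 1 occurs at t = 6, 11, 16 (where T_t is defined).
t=6: T_6 = 269.6000; y_6 − T_6 = 258 − 269.6000 = -11.6000
t=11: T_11 = 282.6000; y_11 − T_11 = 271 − 282.6000 = -11.6000
t=16: T_16 = 295.6000; y_16 − T_16 = 284 − 295.6000 = -11.6000
Mean deviation: (-11.6000 + -11.6000 + -11.6000) / 3 = -11.60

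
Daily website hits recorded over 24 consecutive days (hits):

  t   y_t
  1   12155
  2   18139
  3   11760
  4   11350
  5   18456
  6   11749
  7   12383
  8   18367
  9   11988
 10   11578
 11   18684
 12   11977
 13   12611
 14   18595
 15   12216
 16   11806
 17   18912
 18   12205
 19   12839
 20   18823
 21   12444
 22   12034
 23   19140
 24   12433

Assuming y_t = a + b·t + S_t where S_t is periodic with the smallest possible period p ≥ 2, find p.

First differences y_{t+1} − y_t: 5984, -6379, -410, 7106, -6707, 634, 5984, -6379, -410, 7106, -6707, 634, 5984, -6379, …
The difference pattern repeats every 6 terms and not for any smaller step, so p = 6.

6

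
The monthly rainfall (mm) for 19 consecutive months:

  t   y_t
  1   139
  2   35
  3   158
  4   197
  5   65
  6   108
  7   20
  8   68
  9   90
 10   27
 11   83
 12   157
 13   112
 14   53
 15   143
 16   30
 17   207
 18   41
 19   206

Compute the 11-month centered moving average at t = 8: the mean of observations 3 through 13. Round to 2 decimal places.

Sum of periods 3–13: 158 + 197 + 65 + 108 + 20 + 68 + 90 + 27 + 83 + 157 + 112 = 1085
Divide by 11: 1085 / 11 = 98.64

98.64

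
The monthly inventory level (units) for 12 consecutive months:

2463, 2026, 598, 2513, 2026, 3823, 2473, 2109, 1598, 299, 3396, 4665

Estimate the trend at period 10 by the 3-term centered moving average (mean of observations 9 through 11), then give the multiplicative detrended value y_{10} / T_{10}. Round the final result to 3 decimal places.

Trend T_10 = (1598 + 299 + 3396) / 3 = 5293/3 = 1764.33333
Ratio to trend: 299 / 1764.33333 = 0.169

0.169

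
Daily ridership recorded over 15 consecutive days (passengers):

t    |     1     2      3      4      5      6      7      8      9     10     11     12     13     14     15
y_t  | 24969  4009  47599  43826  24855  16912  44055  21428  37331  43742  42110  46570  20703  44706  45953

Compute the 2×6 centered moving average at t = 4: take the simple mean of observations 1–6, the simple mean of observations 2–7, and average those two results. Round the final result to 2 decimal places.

28618.83

Sum over 1–6: 24969 + 4009 + 47599 + 43826 + 24855 + 16912 = 162170
Sum over 2–7: 4009 + 47599 + 43826 + 24855 + 16912 + 44055 = 181256
CMA at t=4 = (162170 + 181256) / (2·6) = 343426 / 12 = 28618.83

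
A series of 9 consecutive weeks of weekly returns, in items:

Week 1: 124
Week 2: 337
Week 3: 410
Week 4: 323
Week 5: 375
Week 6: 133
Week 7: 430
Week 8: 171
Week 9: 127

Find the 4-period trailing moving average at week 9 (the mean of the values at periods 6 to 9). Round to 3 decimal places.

215.250

Sum of periods 6–9: 133 + 430 + 171 + 127 = 861
Divide by 4: 861 / 4 = 215.250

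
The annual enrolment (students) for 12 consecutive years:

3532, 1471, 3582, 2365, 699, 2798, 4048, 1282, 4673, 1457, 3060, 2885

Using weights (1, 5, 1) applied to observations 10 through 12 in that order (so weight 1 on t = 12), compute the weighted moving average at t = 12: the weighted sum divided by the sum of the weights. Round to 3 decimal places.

2806.000

Weighted sum: 1·1457 + 5·3060 + 1·2885 = 1457 + 15300 + 2885 = 19642
Weight total: 1 + 5 + 1 = 7
WMA = 19642 / 7 = 2806.000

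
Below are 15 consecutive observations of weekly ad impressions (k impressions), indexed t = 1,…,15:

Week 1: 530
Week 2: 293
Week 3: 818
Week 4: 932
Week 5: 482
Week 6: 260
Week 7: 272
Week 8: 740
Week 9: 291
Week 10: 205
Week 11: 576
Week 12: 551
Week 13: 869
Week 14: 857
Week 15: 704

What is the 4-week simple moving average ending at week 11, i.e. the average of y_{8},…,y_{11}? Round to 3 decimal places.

453.000

Sum of periods 8–11: 740 + 291 + 205 + 576 = 1812
Divide by 4: 1812 / 4 = 453.000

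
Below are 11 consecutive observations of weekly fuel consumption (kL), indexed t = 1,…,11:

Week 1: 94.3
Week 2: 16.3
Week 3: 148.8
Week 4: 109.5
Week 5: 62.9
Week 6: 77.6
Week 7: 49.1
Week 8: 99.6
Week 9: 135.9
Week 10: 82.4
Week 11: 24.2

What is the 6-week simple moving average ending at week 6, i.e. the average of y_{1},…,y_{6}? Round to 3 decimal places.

Sum of periods 1–6: 94.3 + 16.3 + 148.8 + 109.5 + 62.9 + 77.6 = 509.4
Divide by 6: 509.4 / 6 = 84.900

84.900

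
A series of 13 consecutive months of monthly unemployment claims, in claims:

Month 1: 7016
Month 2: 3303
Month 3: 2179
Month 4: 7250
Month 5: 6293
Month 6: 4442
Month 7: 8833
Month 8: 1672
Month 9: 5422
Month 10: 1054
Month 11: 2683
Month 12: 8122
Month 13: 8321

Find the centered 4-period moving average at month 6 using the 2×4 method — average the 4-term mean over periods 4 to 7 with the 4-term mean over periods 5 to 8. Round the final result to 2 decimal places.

6007.25

Sum over 4–7: 7250 + 6293 + 4442 + 8833 = 26818
Sum over 5–8: 6293 + 4442 + 8833 + 1672 = 21240
CMA at t=6 = (26818 + 21240) / (2·4) = 48058 / 8 = 6007.25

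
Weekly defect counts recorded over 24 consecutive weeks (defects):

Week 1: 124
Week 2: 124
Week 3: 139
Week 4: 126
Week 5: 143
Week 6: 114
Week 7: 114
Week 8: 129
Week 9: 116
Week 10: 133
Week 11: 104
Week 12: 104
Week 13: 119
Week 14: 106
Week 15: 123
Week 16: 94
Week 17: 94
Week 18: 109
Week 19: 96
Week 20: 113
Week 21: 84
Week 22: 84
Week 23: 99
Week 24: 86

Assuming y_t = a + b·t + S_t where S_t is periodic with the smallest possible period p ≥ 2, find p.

5

First differences y_{t+1} − y_t: 0, 15, -13, 17, -29, 0, 15, -13, 17, -29, 0, 15, …
The difference pattern repeats every 5 terms and not for any smaller step, so p = 5.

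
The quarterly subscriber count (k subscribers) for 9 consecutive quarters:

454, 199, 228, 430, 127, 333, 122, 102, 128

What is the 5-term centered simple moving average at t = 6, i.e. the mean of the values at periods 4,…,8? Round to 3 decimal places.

222.800

Sum of periods 4–8: 430 + 127 + 333 + 122 + 102 = 1114
Divide by 5: 1114 / 5 = 222.800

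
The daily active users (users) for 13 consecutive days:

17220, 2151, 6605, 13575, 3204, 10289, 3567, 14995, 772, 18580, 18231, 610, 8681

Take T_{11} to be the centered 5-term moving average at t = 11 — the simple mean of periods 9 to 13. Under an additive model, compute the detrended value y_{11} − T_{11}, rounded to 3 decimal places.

8856.200

Trend T_11 = (772 + 18580 + 18231 + 610 + 8681) / 5 = 46874/5 = 9374.80000
Detrended value: 18231 − 9374.80000 = 8856.200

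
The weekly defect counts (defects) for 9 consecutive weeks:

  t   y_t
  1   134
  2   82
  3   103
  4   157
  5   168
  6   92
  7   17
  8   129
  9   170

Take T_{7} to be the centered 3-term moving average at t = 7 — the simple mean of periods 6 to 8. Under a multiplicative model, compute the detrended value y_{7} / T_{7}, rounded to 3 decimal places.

0.214

Trend T_7 = (92 + 17 + 129) / 3 = 238/3 = 79.33333
Ratio to trend: 17 / 79.33333 = 0.214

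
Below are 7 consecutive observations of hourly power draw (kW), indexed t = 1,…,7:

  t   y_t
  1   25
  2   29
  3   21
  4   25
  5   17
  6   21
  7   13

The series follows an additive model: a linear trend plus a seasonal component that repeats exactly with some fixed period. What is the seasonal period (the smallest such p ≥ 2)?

2

First differences y_{t+1} − y_t: 4, -8, 4, -8, 4, -8, …
The difference pattern repeats every 2 terms and not for any smaller step, so p = 2.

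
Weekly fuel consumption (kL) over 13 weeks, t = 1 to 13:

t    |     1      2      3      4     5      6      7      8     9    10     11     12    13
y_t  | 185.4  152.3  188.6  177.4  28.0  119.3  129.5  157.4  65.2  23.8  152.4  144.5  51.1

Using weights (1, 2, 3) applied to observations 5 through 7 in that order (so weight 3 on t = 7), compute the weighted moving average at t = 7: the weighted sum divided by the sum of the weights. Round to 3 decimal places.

Weighted sum: 1·28.0 + 2·119.3 + 3·129.5 = 28.0 + 238.6 + 388.5 = 655.1
Weight total: 1 + 2 + 3 = 6
WMA = 655.1 / 6 = 109.183

109.183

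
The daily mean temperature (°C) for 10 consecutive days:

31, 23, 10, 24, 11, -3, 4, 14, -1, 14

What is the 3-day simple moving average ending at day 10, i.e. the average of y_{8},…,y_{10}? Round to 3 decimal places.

9.000

Sum of periods 8–10: 14 + (-1) + 14 = 27
Divide by 3: 27 / 3 = 9.000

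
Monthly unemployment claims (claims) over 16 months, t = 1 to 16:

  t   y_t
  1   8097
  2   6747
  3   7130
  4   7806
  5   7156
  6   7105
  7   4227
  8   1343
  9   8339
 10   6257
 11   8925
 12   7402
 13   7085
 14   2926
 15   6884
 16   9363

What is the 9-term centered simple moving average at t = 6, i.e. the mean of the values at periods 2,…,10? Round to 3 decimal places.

6234.444

Sum of periods 2–10: 6747 + 7130 + 7806 + 7156 + 7105 + 4227 + 1343 + 8339 + 6257 = 56110
Divide by 9: 56110 / 9 = 6234.444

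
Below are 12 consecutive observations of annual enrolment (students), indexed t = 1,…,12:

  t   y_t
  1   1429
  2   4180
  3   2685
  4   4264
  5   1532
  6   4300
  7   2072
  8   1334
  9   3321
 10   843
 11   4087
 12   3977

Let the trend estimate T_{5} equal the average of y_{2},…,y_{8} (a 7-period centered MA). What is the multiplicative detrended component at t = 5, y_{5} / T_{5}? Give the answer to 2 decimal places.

0.53

Trend T_5 = (4180 + 2685 + 4264 + 1532 + 4300 + 2072 + 1334) / 7 = 20367/7 = 2909.5714
Ratio to trend: 1532 / 2909.5714 = 0.53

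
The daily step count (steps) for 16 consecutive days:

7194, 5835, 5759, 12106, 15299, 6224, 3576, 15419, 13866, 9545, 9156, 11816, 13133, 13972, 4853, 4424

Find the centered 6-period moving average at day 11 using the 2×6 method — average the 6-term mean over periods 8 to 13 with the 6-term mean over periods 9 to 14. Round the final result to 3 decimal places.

Sum over 8–13: 15419 + 13866 + 9545 + 9156 + 11816 + 13133 = 72935
Sum over 9–14: 13866 + 9545 + 9156 + 11816 + 13133 + 13972 = 71488
CMA at t=11 = (72935 + 71488) / (2·6) = 144423 / 12 = 12035.250

12035.250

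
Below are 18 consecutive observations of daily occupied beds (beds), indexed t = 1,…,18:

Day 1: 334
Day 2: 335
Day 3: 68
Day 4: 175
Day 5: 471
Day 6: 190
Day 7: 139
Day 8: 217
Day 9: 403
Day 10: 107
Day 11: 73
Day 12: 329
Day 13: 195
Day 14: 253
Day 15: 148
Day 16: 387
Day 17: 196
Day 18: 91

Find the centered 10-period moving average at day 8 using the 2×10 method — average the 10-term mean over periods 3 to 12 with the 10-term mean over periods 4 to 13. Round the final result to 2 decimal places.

223.55

Sum over 3–12: 68 + 175 + 471 + 190 + 139 + 217 + 403 + 107 + 73 + 329 = 2172
Sum over 4–13: 175 + 471 + 190 + 139 + 217 + 403 + 107 + 73 + 329 + 195 = 2299
CMA at t=8 = (2172 + 2299) / (2·10) = 4471 / 20 = 223.55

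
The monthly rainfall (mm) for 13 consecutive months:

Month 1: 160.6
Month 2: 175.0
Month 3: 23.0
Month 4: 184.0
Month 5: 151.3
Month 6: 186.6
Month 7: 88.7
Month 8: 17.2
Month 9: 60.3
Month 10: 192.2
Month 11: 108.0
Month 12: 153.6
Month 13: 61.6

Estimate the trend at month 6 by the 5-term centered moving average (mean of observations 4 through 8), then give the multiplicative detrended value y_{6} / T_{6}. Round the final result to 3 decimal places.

Trend T_6 = (184.0 + 151.3 + 186.6 + 88.7 + 17.2) / 5 = 627.8/5 = 125.56000
Ratio to trend: 186.6 / 125.56000 = 1.486

1.486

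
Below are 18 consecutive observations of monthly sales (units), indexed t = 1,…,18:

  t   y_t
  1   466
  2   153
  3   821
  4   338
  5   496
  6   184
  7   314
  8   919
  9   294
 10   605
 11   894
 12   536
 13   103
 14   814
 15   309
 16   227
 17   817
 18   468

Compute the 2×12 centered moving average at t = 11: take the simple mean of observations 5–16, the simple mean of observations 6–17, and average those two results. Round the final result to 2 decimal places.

487.96

Sum over 5–16: 496 + 184 + 314 + 919 + 294 + 605 + 894 + 536 + 103 + 814 + 309 + 227 = 5695
Sum over 6–17: 184 + 314 + 919 + 294 + 605 + 894 + 536 + 103 + 814 + 309 + 227 + 817 = 6016
CMA at t=11 = (5695 + 6016) / (2·12) = 11711 / 24 = 487.96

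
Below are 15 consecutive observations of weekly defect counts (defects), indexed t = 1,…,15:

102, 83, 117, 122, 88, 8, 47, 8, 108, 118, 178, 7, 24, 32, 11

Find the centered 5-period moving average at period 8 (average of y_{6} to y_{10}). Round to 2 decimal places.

Sum of periods 6–10: 8 + 47 + 8 + 108 + 118 = 289
Divide by 5: 289 / 5 = 57.80

57.80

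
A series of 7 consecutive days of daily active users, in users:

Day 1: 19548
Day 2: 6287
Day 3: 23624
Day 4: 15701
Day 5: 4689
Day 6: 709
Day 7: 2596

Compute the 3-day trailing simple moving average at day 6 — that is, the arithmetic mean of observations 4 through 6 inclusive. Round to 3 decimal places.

7033.000

Sum of periods 4–6: 15701 + 4689 + 709 = 21099
Divide by 3: 21099 / 3 = 7033.000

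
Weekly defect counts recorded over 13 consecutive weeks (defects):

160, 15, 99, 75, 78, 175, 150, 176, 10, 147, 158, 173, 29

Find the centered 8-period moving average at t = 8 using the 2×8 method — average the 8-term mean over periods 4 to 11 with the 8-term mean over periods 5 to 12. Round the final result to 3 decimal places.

Sum over 4–11: 75 + 78 + 175 + 150 + 176 + 10 + 147 + 158 = 969
Sum over 5–12: 78 + 175 + 150 + 176 + 10 + 147 + 158 + 173 = 1067
CMA at t=8 = (969 + 1067) / (2·8) = 2036 / 16 = 127.250

127.250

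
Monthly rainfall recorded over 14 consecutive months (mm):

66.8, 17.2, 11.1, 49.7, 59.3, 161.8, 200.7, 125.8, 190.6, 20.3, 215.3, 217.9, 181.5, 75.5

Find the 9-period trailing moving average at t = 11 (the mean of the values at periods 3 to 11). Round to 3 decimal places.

114.956

Sum of periods 3–11: 11.1 + 49.7 + 59.3 + 161.8 + 200.7 + 125.8 + 190.6 + 20.3 + 215.3 = 1034.6
Divide by 9: 1034.6 / 9 = 114.956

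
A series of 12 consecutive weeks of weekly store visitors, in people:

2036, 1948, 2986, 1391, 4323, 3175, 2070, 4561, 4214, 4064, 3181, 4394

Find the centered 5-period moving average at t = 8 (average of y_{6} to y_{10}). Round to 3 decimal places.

3616.800

Sum of periods 6–10: 3175 + 2070 + 4561 + 4214 + 4064 = 18084
Divide by 5: 18084 / 5 = 3616.800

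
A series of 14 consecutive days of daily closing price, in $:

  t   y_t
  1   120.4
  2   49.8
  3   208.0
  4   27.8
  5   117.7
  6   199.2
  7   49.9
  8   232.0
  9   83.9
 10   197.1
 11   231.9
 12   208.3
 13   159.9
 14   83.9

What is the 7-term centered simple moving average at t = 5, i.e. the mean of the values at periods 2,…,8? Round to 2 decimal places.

Sum of periods 2–8: 49.8 + 208.0 + 27.8 + 117.7 + 199.2 + 49.9 + 232.0 = 884.4
Divide by 7: 884.4 / 7 = 126.34

126.34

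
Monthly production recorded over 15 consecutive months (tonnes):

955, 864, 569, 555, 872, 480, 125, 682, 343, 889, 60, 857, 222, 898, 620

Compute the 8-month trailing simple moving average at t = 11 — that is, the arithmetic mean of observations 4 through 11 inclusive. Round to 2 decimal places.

500.75

Sum of periods 4–11: 555 + 872 + 480 + 125 + 682 + 343 + 889 + 60 = 4006
Divide by 8: 4006 / 8 = 500.75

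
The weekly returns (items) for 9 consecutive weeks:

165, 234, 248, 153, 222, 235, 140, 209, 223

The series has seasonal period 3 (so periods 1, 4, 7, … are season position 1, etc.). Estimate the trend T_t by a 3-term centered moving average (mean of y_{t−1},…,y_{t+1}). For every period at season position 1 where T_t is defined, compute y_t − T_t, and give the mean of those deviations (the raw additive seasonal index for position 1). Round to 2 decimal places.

-54.67

Season position 1 occurs at t = 4, 7 (where T_t is defined).
t=4: T_4 = 207.6667; y_4 − T_4 = 153 − 207.6667 = -54.6667
t=7: T_7 = 194.6667; y_7 − T_7 = 140 − 194.6667 = -54.6667
Mean deviation: (-54.6667 + -54.6667) / 2 = -54.67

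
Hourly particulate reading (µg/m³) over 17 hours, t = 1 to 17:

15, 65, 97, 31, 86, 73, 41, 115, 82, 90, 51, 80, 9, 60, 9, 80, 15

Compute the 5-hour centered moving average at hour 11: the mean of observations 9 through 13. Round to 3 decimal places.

62.400

Sum of periods 9–13: 82 + 90 + 51 + 80 + 9 = 312
Divide by 5: 312 / 5 = 62.400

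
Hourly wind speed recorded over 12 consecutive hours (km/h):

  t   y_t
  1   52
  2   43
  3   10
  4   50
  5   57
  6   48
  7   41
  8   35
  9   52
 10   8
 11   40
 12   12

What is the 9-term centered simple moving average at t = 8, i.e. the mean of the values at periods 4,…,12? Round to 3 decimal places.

Sum of periods 4–12: 50 + 57 + 48 + 41 + 35 + 52 + 8 + 40 + 12 = 343
Divide by 9: 343 / 9 = 38.111

38.111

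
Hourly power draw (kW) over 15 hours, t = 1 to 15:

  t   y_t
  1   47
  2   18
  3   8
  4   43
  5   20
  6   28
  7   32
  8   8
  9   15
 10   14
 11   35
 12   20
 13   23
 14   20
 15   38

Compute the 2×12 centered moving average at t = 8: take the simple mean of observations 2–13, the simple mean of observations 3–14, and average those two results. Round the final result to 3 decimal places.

22.083

Sum over 2–13: 18 + 8 + 43 + 20 + 28 + 32 + 8 + 15 + 14 + 35 + 20 + 23 = 264
Sum over 3–14: 8 + 43 + 20 + 28 + 32 + 8 + 15 + 14 + 35 + 20 + 23 + 20 = 266
CMA at t=8 = (264 + 266) / (2·12) = 530 / 24 = 22.083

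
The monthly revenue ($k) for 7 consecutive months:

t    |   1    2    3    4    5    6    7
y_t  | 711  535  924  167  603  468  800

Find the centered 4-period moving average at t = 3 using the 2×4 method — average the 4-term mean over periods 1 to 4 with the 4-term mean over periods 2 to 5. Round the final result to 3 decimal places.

570.750

Sum over 1–4: 711 + 535 + 924 + 167 = 2337
Sum over 2–5: 535 + 924 + 167 + 603 = 2229
CMA at t=3 = (2337 + 2229) / (2·4) = 4566 / 8 = 570.750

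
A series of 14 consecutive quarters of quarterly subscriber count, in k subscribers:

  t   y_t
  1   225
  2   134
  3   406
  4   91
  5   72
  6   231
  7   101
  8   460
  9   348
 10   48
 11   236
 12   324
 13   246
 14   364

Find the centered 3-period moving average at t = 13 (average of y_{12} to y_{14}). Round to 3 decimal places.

311.333

Sum of periods 12–14: 324 + 246 + 364 = 934
Divide by 3: 934 / 3 = 311.333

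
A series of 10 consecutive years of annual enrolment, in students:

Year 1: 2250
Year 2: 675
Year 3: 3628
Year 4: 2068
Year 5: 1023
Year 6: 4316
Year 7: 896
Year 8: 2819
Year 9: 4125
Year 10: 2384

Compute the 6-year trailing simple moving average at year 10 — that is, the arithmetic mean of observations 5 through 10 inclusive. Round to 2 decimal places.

Sum of periods 5–10: 1023 + 4316 + 896 + 2819 + 4125 + 2384 = 15563
Divide by 6: 15563 / 6 = 2593.83

2593.83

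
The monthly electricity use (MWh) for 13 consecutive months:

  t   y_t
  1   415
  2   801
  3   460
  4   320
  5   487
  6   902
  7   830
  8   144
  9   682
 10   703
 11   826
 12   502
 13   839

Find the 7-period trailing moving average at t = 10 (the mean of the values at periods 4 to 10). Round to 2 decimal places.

Sum of periods 4–10: 320 + 487 + 902 + 830 + 144 + 682 + 703 = 4068
Divide by 7: 4068 / 7 = 581.14

581.14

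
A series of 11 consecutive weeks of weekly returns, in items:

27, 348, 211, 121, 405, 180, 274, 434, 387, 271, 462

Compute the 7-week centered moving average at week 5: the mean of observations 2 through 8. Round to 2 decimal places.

281.86

Sum of periods 2–8: 348 + 211 + 121 + 405 + 180 + 274 + 434 = 1973
Divide by 7: 1973 / 7 = 281.86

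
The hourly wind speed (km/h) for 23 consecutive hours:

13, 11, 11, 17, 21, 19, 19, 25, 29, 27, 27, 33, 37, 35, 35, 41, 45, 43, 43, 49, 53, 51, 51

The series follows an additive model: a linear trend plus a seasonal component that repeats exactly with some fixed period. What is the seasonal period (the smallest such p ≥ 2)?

First differences y_{t+1} − y_t: -2, 0, 6, 4, -2, 0, 6, 4, -2, 0, …
The difference pattern repeats every 4 terms and not for any smaller step, so p = 4.

4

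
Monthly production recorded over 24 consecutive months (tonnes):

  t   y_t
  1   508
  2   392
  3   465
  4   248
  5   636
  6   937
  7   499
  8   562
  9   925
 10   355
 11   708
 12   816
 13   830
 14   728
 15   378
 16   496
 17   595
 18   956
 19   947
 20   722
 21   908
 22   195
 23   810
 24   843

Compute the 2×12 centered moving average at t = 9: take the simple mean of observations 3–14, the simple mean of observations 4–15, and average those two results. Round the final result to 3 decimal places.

Sum over 3–14: 465 + 248 + 636 + 937 + 499 + 562 + 925 + 355 + 708 + 816 + 830 + 728 = 7709
Sum over 4–15: 248 + 636 + 937 + 499 + 562 + 925 + 355 + 708 + 816 + 830 + 728 + 378 = 7622
CMA at t=9 = (7709 + 7622) / (2·12) = 15331 / 24 = 638.792

638.792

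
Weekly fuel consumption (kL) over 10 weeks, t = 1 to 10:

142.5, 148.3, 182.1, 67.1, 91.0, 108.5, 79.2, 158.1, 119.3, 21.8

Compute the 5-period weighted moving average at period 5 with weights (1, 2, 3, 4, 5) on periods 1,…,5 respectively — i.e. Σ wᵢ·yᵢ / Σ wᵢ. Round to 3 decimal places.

113.920

Weighted sum: 1·142.5 + 2·148.3 + 3·182.1 + 4·67.1 + 5·91.0 = 142.5 + 296.6 + 546.3 + 268.4 + 455.0 = 1708.8
Weight total: 1 + 2 + 3 + 4 + 5 = 15
WMA = 1708.8 / 15 = 113.920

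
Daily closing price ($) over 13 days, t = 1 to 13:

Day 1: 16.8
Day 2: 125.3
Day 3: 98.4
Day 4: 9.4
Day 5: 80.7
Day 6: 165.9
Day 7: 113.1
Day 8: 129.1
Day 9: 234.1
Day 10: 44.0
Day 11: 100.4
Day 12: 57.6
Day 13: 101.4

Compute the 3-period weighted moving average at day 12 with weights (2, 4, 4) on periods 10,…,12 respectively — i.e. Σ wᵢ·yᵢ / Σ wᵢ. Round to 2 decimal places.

Weighted sum: 2·44.0 + 4·100.4 + 4·57.6 = 88.0 + 401.6 + 230.4 = 720.0
Weight total: 2 + 4 + 4 = 10
WMA = 720.0 / 10 = 72.00

72.00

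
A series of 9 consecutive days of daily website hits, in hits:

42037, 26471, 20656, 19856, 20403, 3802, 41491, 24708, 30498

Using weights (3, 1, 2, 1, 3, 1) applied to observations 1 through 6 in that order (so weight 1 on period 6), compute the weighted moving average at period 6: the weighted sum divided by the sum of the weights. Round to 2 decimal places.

25341.91

Weighted sum: 3·42037 + 1·26471 + 2·20656 + 1·19856 + 3·20403 + 1·3802 = 126111 + 26471 + 41312 + 19856 + 61209 + 3802 = 278761
Weight total: 3 + 1 + 2 + 1 + 3 + 1 = 11
WMA = 278761 / 11 = 25341.91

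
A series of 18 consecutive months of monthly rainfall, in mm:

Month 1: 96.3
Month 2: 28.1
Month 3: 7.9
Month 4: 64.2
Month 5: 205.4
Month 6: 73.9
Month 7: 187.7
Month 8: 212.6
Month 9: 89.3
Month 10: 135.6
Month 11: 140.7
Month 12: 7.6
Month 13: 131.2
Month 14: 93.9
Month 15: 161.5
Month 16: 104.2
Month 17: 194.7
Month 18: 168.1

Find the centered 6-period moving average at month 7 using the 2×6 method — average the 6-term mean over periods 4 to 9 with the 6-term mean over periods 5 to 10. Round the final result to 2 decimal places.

Sum over 4–9: 64.2 + 205.4 + 73.9 + 187.7 + 212.6 + 89.3 = 833.1
Sum over 5–10: 205.4 + 73.9 + 187.7 + 212.6 + 89.3 + 135.6 = 904.5
CMA at t=7 = (833.1 + 904.5) / (2·6) = 1737.6 / 12 = 144.80

144.80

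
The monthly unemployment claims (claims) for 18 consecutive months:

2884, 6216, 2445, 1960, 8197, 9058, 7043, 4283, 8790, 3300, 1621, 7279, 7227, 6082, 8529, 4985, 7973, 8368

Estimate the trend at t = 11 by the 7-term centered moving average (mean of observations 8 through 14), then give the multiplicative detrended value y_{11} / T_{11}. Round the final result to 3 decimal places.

Trend T_11 = (4283 + 8790 + 3300 + 1621 + 7279 + 7227 + 6082) / 7 = 38582/7 = 5511.71429
Ratio to trend: 1621 / 5511.71429 = 0.294

0.294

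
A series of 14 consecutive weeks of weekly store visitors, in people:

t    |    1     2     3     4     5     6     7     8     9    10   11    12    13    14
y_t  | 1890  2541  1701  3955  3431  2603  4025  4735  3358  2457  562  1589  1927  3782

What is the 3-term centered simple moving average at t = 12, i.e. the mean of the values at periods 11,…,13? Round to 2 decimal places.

1359.33

Sum of periods 11–13: 562 + 1589 + 1927 = 4078
Divide by 3: 4078 / 3 = 1359.33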